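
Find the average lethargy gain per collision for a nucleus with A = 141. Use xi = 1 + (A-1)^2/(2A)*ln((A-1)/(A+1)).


xi = 1 + (A-1)^2/(2A) * ln((A-1)/(A+1))
xi = 1 + (141-1)^2/(2*141) * ln((141-1)/(141 +1))
xi = 0.014118

0.014118


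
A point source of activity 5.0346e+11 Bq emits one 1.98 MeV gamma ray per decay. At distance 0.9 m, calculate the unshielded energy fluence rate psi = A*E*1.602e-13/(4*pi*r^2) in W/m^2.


psi = A * E * 1.602e-13 / (4*pi*r^2)
psi = 5.0346e+11 * 1.98 * 1.602e-13 / (4*pi*0.9^2)
psi = 0.015689 W/m^2

0.015689


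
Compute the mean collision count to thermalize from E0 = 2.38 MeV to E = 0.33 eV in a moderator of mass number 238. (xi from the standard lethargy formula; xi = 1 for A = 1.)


xi = 1 + (A-1)^2/(2A)*ln((A-1)/(A+1)) = 0.008379872 (for A = 238)
n = ln(E0/E) / xi
n = ln(2.38e6 / 0.33) / 0.008379872
n = ln(7.212121e+06) / 0.008379872 = 1884.4

1884.4


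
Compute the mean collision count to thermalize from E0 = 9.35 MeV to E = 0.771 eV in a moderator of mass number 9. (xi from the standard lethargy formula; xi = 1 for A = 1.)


xi = 1 + (A-1)^2/(2A)*ln((A-1)/(A+1)) = 0.2066007 (for A = 9)
n = ln(E0/E) / xi
n = ln(9.35e6 / 0.771) / 0.2066007
n = ln(1.212711e+07) / 0.2066007 = 78.949

78.949


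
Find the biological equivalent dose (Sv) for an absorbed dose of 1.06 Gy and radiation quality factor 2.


H = D * Q
H = 1.06 * 2
H = 2.1200 Sv

2.1200


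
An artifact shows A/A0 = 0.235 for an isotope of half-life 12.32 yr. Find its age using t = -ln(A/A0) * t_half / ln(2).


lambda = ln(2) / t_half = ln(2) / 12.32 = 0.05626195 /yr
t = -ln(A/A0) / lambda
t = -ln(0.235) / 0.05626195
t = 25.740 yr

25.740


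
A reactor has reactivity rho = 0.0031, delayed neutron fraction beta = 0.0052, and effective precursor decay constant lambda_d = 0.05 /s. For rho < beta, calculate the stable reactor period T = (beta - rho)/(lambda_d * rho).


T = (beta - rho) / (lambda_d * rho)
T = (0.0052 - 0.0031) / (0.05 * 0.0031)
T = 13.548 s

13.548


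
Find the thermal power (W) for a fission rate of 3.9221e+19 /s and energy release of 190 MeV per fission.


P = fission_rate * E_MeV * 1.602e-13
P = 3.9221e+19 * 190 * 1.602e-13
P = 1.1938e+09 W

1.1938e+09


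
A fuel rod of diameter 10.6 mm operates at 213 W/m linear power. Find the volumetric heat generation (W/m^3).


r = D / 2 / 1000 = 10.6 / 2 / 1000 = 0.0053 m
q''' = q' / (pi * r^2)
q''' = 213 / (pi * 0.0053^2)
q''' = 2.4137e+06 W/m^3

2.4137e+06


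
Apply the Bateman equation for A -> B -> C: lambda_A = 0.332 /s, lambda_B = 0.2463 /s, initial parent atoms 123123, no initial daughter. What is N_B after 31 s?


N_B(t) = lambda_A * N_A0 / (lambda_B - lambda_A) * [exp(-lambda_A*t) - exp(-lambda_B*t)]
exp(-0.332*31) = 3.390324e-05; exp(-0.2463*31) = 4.830937e-04
N_B = 0.332 * 123123 / (0.2463 - 0.332) * (3.390324e-05 - 4.830937e-04)
N_B = 214.25

214.25


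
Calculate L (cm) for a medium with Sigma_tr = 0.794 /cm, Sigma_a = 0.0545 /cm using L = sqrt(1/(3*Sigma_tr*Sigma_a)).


D = 1 / (3 * Sigma_tr) = 1 / (3 * 0.794) = 0.4198153 cm
L = sqrt(D / Sigma_a)
L = sqrt(0.4198153 / 0.0545)
L = 2.7754 cm

2.7754


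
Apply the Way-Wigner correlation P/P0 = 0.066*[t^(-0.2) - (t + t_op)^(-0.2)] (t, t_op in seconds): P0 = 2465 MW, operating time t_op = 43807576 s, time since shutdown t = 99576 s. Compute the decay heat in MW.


P/P0 = 0.066 * [t^(-0.2) - (t + t_op)^(-0.2)]
P/P0 = 0.066 * [99576^(-0.2) - (99576 + 43807576)^(-0.2)]
P/P0 = 0.066 * [0.1000850 - 0.02961372] = 0.004651104
P = 2465 * 0.004651104 = 11.465 MW

11.465


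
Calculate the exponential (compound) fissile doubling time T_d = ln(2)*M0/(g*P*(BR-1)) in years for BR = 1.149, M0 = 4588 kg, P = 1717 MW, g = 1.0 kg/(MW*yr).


Breeding gain G = BR - 1 = 1.149 - 1 = 0.149
Fissile production rate = g * P * G = 1.0 * 1717 * 0.149 = 255.833 kg/yr
T_d = ln(2) * M0 / (g * P * G)
T_d = ln(2) * 4588 / 255.833 = 12.431 yr

12.431


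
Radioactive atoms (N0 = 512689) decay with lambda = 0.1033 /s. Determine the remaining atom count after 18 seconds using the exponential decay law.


N = N0 * exp(-lambda * t)
N = 512689 * exp(-0.1033 * 18)
N = 79860

79860


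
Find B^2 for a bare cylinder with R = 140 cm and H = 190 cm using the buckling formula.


B^2 = (2.405/R)^2 + (pi/H)^2
B^2 = (2.405/140)^2 + (pi/190)^2
B^2 = 5.6850e-04 /cm^2

5.6850e-04


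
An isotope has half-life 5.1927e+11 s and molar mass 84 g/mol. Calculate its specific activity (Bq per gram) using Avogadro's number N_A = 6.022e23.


lambda = ln(2) / t_half = ln(2) / 5.1927e+11 = 1.334849e-12 /s
SA = lambda * N_A / M
SA = 1.334849e-12 * 6.022e23 / 84
SA = 9.5696e+09 Bq/g

9.5696e+09


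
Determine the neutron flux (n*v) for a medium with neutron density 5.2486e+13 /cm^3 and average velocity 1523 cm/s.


phi = n * v
phi = 5.2486e+13 * 1523
phi = 7.9936e+16 /cm^2/s

7.9936e+16


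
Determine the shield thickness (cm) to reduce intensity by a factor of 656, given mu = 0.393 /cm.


x = ln(factor) / mu
x = ln(656) / 0.393
x = 16.504 cm

16.504


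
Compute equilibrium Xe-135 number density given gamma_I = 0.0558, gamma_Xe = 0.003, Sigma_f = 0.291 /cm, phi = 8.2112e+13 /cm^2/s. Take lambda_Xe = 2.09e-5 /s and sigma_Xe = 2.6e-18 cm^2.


Xe_eq = (gamma_I + gamma_Xe) * Sigma_f * phi / (lambda_Xe + sigma_Xe * phi)
Numerator = (0.0558 + 0.003) * 0.291 * 8.2112e+13 = 1.405002e+12
Denominator = 2.09e-5 + 2.6e-18 * 8.2112e+13 = 2.343912e-04
Xe_eq = 1.405002e+12 / 2.343912e-04 = 5.9943e+15 /cm^3

5.9943e+15


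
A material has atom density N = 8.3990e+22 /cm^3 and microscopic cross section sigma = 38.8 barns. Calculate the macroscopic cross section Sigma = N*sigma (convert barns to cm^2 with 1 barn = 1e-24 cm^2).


Sigma = N * sigma_barns * 1e-24
Sigma = 8.3990e+22 * 38.8 * 1e-24
Sigma = 3.2588 /cm

3.2588


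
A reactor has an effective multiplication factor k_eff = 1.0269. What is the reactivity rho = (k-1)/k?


rho = (k_eff - 1) / k_eff
rho = (1.0269 - 1) / 1.0269
rho = 0.026195

0.026195


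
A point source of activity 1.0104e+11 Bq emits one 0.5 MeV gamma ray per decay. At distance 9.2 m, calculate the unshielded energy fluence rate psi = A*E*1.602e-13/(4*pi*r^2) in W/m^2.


psi = A * E * 1.602e-13 / (4*pi*r^2)
psi = 1.0104e+11 * 0.5 * 1.602e-13 / (4*pi*9.2^2)
psi = 7.6092e-06 W/m^2

7.6092e-06


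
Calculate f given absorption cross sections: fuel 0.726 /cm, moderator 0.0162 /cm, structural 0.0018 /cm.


f = Sigma_a_fuel / (Sigma_a_fuel + Sigma_a_mod + Sigma_a_other)
f = 0.726 / (0.726 + 0.0162 + 0.0018)
f = 0.97581

0.97581


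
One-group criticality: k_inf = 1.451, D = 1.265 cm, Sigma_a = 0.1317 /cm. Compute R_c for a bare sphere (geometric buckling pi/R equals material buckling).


L^2 = D / Sigma_a = 1.265 / 0.1317 = 9.605163 cm^2
B_m^2 = (k_inf - 1) / L^2 = (1.451 - 1) / 9.605163 = 0.04695391 /cm^2
For a bare sphere: B_g = pi/R, so R_c = pi / sqrt(B_m^2)
R_c = pi / sqrt(0.04695391) = 14.498 cm

14.498


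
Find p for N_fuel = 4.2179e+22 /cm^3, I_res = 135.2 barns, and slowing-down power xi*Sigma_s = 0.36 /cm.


p = exp(-N * I * 1e-24 / (xi*Sigma_s))
p = exp(-4.2179e+22 * 135.2 * 1e-24 / 0.36)
p = 1.3199e-07

1.3199e-07


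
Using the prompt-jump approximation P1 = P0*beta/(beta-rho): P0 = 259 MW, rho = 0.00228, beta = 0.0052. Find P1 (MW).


P1/P0 = beta / (beta - rho)
P1/P0 = 0.0052 / (0.0052 - 0.00228) = 1.780822
P1 = 259 * 1.780822 = 461.23 MW

461.23


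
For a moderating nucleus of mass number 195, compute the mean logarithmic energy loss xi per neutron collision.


xi = 1 + (A-1)^2/(2A) * ln((A-1)/(A+1))
xi = 1 + (195-1)^2/(2*195) * ln((195-1)/(195 +1))
xi = 0.010221

0.010221


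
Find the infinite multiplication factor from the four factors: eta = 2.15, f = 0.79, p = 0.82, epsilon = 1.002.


k_inf = eta * f * p * epsilon
k_inf = 2.15 * 0.79 * 0.82 * 1.002
k_inf = 1.3956

1.3956


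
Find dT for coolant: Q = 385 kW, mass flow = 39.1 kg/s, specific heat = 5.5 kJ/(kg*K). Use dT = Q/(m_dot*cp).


dT = Q / (m_dot * cp)
dT = 385 / (39.1 * 5.5)
dT = 1.7903 C

1.7903


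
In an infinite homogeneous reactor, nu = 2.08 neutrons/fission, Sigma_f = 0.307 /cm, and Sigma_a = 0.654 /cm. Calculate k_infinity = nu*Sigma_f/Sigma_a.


k_inf = nu * Sigma_f / Sigma_a
k_inf = 2.08 * 0.307 / 0.654
k_inf = 0.97639

0.97639


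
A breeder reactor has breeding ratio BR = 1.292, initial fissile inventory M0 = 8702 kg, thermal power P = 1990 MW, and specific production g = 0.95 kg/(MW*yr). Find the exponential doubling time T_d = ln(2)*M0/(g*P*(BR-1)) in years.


Breeding gain G = BR - 1 = 1.292 - 1 = 0.292
Fissile production rate = g * P * G = 0.95 * 1990 * 0.292 = 552.026 kg/yr
T_d = ln(2) * M0 / (g * P * G)
T_d = ln(2) * 8702 / 552.026 = 10.927 yr

10.927


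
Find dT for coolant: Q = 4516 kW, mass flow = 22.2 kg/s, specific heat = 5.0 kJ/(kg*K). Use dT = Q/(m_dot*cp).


dT = Q / (m_dot * cp)
dT = 4516 / (22.2 * 5.0)
dT = 40.685 C

40.685


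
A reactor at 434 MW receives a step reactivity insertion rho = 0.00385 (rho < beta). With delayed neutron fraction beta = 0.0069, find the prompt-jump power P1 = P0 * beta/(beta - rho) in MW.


P1/P0 = beta / (beta - rho)
P1/P0 = 0.0069 / (0.0069 - 0.00385) = 2.262295
P1 = 434 * 2.262295 = 981.84 MW

981.84


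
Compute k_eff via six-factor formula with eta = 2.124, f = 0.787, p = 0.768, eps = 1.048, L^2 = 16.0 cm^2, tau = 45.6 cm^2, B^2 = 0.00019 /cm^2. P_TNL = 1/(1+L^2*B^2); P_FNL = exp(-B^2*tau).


k_inf = eta*f*p*eps = 2.124*0.787*0.768*1.048 = 1.345401
P_TNL = 1/(1 + L^2*B^2) = 1/(1 + 16.0*0.00019) = 0.9969692
P_FNL = exp(-B^2*tau) = exp(-0.00019*45.6) = 0.9913734
k_eff = k_inf * P_TNL * P_FNL = 1.345401 * 0.9969692 * 0.9913734
k_eff = 1.3298

1.3298


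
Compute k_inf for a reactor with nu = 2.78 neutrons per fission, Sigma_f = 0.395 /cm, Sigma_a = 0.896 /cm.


k_inf = nu * Sigma_f / Sigma_a
k_inf = 2.78 * 0.395 / 0.896
k_inf = 1.2256

1.2256


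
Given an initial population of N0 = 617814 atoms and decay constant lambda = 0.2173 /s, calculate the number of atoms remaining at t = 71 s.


N = N0 * exp(-lambda * t)
N = 617814 * exp(-0.2173 * 71)
N = 0.12315

0.12315


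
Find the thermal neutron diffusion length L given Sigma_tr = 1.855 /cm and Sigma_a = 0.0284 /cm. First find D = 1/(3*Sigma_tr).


D = 1 / (3 * Sigma_tr) = 1 / (3 * 1.855) = 0.1796945 cm
L = sqrt(D / Sigma_a)
L = sqrt(0.1796945 / 0.0284)
L = 2.5154 cm

2.5154


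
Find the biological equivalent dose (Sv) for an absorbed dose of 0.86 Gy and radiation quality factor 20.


H = D * Q
H = 0.86 * 20
H = 17.200 Sv

17.200


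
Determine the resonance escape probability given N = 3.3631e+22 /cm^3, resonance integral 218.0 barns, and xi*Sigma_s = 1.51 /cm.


p = exp(-N * I * 1e-24 / (xi*Sigma_s))
p = exp(-3.3631e+22 * 218.0 * 1e-24 / 1.51)
p = 0.0077867

0.0077867


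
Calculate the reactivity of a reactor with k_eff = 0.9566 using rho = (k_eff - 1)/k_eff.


rho = (k_eff - 1) / k_eff
rho = (0.9566 - 1) / 0.9566
rho = -0.045369

-0.045369


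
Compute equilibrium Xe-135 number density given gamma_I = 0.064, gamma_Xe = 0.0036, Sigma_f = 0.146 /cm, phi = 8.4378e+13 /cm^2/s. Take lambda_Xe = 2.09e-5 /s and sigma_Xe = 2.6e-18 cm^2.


Xe_eq = (gamma_I + gamma_Xe) * Sigma_f * phi / (lambda_Xe + sigma_Xe * phi)
Numerator = (0.064 + 0.0036) * 0.146 * 8.4378e+13 = 8.327771e+11
Denominator = 2.09e-5 + 2.6e-18 * 8.4378e+13 = 2.402828e-04
Xe_eq = 8.327771e+11 / 2.402828e-04 = 3.4658e+15 /cm^3

3.4658e+15


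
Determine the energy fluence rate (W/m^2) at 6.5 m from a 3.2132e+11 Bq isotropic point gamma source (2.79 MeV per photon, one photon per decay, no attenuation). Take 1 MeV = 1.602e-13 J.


psi = A * E * 1.602e-13 / (4*pi*r^2)
psi = 3.2132e+11 * 2.79 * 1.602e-13 / (4*pi*6.5^2)
psi = 2.7050e-04 W/m^2

2.7050e-04


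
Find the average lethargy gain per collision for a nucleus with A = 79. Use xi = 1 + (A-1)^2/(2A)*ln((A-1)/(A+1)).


xi = 1 + (A-1)^2/(2A) * ln((A-1)/(A+1))
xi = 1 + (79-1)^2/(2*79) * ln((79-1)/(79 +1))
xi = 0.025104

0.025104


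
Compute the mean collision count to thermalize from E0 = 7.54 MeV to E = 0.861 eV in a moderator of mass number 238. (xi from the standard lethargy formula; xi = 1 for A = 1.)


xi = 1 + (A-1)^2/(2A)*ln((A-1)/(A+1)) = 0.008379872 (for A = 238)
n = ln(E0/E) / xi
n = ln(7.54e6 / 0.861) / 0.008379872
n = ln(8.757259e+06) / 0.008379872 = 1907.6

1907.6


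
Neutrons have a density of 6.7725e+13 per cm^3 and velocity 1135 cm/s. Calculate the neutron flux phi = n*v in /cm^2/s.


phi = n * v
phi = 6.7725e+13 * 1135
phi = 7.6868e+16 /cm^2/s

7.6868e+16


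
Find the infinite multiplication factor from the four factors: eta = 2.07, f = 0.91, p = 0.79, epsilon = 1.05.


k_inf = eta * f * p * epsilon
k_inf = 2.07 * 0.91 * 0.79 * 1.05
k_inf = 1.5625

1.5625


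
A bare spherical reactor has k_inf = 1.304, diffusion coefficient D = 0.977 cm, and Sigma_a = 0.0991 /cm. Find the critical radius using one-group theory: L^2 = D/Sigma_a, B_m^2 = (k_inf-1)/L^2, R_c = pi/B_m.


L^2 = D / Sigma_a = 0.977 / 0.0991 = 9.858729 cm^2
B_m^2 = (k_inf - 1) / L^2 = (1.304 - 1) / 9.858729 = 0.03083562 /cm^2
For a bare sphere: B_g = pi/R, so R_c = pi / sqrt(B_m^2)
R_c = pi / sqrt(0.03083562) = 17.891 cm

17.891


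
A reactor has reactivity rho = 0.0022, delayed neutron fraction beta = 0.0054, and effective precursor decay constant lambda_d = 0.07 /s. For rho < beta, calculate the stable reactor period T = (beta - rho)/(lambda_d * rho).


T = (beta - rho) / (lambda_d * rho)
T = (0.0054 - 0.0022) / (0.07 * 0.0022)
T = 20.779 s

20.779


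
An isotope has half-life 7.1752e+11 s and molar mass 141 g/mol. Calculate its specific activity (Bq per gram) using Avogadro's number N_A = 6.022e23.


lambda = ln(2) / t_half = ln(2) / 7.1752e+11 = 9.660319e-13 /s
SA = lambda * N_A / M
SA = 9.660319e-13 * 6.022e23 / 141
SA = 4.1258e+09 Bq/g

4.1258e+09


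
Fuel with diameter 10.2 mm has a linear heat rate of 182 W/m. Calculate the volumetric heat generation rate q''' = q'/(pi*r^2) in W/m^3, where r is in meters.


r = D / 2 / 1000 = 10.2 / 2 / 1000 = 0.0051 m
q''' = q' / (pi * r^2)
q''' = 182 / (pi * 0.0051^2)
q''' = 2.2273e+06 W/m^3

2.2273e+06


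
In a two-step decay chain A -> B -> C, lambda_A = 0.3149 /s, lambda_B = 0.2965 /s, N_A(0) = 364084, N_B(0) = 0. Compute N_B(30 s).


N_B(t) = lambda_A * N_A0 / (lambda_B - lambda_A) * [exp(-lambda_A*t) - exp(-lambda_B*t)]
exp(-0.3149*30) = 7.892599e-05; exp(-0.2965*30) = 1.370726e-04
N_B = 0.3149 * 364084 / (0.2965 - 0.3149) * (7.892599e-05 - 1.370726e-04)
N_B = 362.31

362.31


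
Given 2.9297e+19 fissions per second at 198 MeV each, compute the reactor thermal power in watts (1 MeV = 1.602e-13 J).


P = fission_rate * E_MeV * 1.602e-13
P = 2.9297e+19 * 198 * 1.602e-13
P = 9.2929e+08 W

9.2929e+08


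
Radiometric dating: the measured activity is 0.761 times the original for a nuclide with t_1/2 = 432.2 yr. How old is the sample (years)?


lambda = ln(2) / t_half = ln(2) / 432.2 = 0.001603765 /yr
t = -ln(A/A0) / lambda
t = -ln(0.761) / 0.001603765
t = 170.30 yr

170.30


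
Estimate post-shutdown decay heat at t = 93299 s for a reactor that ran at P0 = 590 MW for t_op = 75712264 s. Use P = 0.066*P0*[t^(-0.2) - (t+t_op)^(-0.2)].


P/P0 = 0.066 * [t^(-0.2) - (t + t_op)^(-0.2)]
P/P0 = 0.066 * [93299^(-0.2) - (93299 + 75712264)^(-0.2)]
P/P0 = 0.066 * [0.1013969 - 0.02654971] = 0.004939915
P = 590 * 0.004939915 = 2.9145 MW

2.9145


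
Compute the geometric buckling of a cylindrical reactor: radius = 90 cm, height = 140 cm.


B^2 = (2.405/R)^2 + (pi/H)^2
B^2 = (2.405/90)^2 + (pi/140)^2
B^2 = 0.0012176 /cm^2

0.0012176


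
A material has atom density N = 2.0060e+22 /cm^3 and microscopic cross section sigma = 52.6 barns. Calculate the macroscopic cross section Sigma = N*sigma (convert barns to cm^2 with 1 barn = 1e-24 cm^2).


Sigma = N * sigma_barns * 1e-24
Sigma = 2.0060e+22 * 52.6 * 1e-24
Sigma = 1.0552 /cm

1.0552


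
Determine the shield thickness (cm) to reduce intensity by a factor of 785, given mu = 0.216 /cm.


x = ln(factor) / mu
x = ln(785) / 0.216
x = 30.860 cm

30.860


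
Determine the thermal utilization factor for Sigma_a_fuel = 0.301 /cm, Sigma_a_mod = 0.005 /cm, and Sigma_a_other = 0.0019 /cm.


f = Sigma_a_fuel / (Sigma_a_fuel + Sigma_a_mod + Sigma_a_other)
f = 0.301 / (0.301 + 0.005 + 0.0019)
f = 0.97759

0.97759


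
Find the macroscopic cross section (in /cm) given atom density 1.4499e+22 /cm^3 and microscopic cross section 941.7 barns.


Sigma = N * sigma_barns * 1e-24
Sigma = 1.4499e+22 * 941.7 * 1e-24
Sigma = 13.654 /cm

13.654


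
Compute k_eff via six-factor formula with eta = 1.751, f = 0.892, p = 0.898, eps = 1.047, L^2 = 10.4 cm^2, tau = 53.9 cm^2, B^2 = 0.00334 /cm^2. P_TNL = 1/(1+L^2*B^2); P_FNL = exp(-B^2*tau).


k_inf = eta*f*p*eps = 1.751*0.892*0.898*1.047 = 1.468500
P_TNL = 1/(1 + L^2*B^2) = 1/(1 + 10.4*0.00334) = 0.9664301
P_FNL = exp(-B^2*tau) = exp(-0.00334*53.9) = 0.8352485
k_eff = k_inf * P_TNL * P_FNL = 1.468500 * 0.9664301 * 0.8352485
k_eff = 1.1854

1.1854


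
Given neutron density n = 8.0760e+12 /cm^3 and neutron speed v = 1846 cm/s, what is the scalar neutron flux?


phi = n * v
phi = 8.0760e+12 * 1846
phi = 1.4908e+16 /cm^2/s

1.4908e+16


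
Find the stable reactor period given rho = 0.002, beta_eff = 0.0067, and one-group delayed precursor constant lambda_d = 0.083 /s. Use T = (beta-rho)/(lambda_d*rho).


T = (beta - rho) / (lambda_d * rho)
T = (0.0067 - 0.002) / (0.083 * 0.002)
T = 28.313 s

28.313


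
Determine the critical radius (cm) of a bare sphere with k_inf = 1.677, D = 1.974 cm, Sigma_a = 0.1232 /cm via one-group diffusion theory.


L^2 = D / Sigma_a = 1.974 / 0.1232 = 16.02273 cm^2
B_m^2 = (k_inf - 1) / L^2 = (1.677 - 1) / 16.02273 = 0.04225248 /cm^2
For a bare sphere: B_g = pi/R, so R_c = pi / sqrt(B_m^2)
R_c = pi / sqrt(0.04225248) = 15.284 cm

15.284


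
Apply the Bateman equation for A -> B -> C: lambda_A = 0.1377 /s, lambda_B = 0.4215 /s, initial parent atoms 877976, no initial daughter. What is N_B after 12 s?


N_B(t) = lambda_A * N_A0 / (lambda_B - lambda_A) * [exp(-lambda_A*t) - exp(-lambda_B*t)]
exp(-0.1377*12) = 0.1915895; exp(-0.4215*12) = 0.006358263
N_B = 0.1377 * 877976 / (0.4215 - 0.1377) * (0.1915895 - 0.006358263)
N_B = 78908

78908


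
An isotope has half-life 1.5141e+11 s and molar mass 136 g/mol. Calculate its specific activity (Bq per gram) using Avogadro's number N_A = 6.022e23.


lambda = ln(2) / t_half = ln(2) / 1.5141e+11 = 4.577948e-12 /s
SA = lambda * N_A / M
SA = 4.577948e-12 * 6.022e23 / 136
SA = 2.0271e+10 Bq/g

2.0271e+10


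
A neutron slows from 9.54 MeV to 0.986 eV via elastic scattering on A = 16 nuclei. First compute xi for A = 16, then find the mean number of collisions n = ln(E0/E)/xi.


xi = 1 + (A-1)^2/(2A)*ln((A-1)/(A+1)) = 0.1199467 (for A = 16)
n = ln(E0/E) / xi
n = ln(9.54e6 / 0.986) / 0.1199467
n = ln(9.675456e+06) / 0.1199467 = 134.10

134.10


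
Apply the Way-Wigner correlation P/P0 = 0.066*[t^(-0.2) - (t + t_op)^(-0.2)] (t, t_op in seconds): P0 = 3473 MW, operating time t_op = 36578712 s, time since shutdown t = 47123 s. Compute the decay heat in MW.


P/P0 = 0.066 * [t^(-0.2) - (t + t_op)^(-0.2)]
P/P0 = 0.066 * [47123^(-0.2) - (47123 + 36578712)^(-0.2)]
P/P0 = 0.066 * [0.1162394 - 0.03070736] = 0.005645115
P = 3473 * 0.005645115 = 19.605 MW

19.605


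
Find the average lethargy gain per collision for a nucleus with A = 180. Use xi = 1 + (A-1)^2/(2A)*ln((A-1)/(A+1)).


xi = 1 + (A-1)^2/(2A) * ln((A-1)/(A+1))
xi = 1 + (180-1)^2/(2*180) * ln((180-1)/(180 +1))
xi = 0.011070

0.011070


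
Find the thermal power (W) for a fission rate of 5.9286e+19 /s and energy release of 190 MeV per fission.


P = fission_rate * E_MeV * 1.602e-13
P = 5.9286e+19 * 190 * 1.602e-13
P = 1.8045e+09 W

1.8045e+09


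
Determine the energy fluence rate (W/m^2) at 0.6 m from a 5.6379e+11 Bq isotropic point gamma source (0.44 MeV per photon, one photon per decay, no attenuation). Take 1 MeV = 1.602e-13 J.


psi = A * E * 1.602e-13 / (4*pi*r^2)
psi = 5.6379e+11 * 0.44 * 1.602e-13 / (4*pi*0.6^2)
psi = 0.0087846 W/m^2

0.0087846


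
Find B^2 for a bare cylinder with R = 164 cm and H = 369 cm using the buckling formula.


B^2 = (2.405/R)^2 + (pi/H)^2
B^2 = (2.405/164)^2 + (pi/369)^2
B^2 = 2.8754e-04 /cm^2

2.8754e-04


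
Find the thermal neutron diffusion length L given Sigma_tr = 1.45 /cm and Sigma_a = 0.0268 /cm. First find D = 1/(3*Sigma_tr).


D = 1 / (3 * Sigma_tr) = 1 / (3 * 1.45) = 0.2298851 cm
L = sqrt(D / Sigma_a)
L = sqrt(0.2298851 / 0.0268)
L = 2.9288 cm

2.9288


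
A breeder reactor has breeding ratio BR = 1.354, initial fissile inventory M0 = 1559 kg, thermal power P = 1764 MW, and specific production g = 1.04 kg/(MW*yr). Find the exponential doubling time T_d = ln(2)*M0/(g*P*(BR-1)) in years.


Breeding gain G = BR - 1 = 1.354 - 1 = 0.354
Fissile production rate = g * P * G = 1.04 * 1764 * 0.354 = 649.43424 kg/yr
T_d = ln(2) * M0 / (g * P * G)
T_d = ln(2) * 1559 / 649.43424 = 1.6639 yr

1.6639


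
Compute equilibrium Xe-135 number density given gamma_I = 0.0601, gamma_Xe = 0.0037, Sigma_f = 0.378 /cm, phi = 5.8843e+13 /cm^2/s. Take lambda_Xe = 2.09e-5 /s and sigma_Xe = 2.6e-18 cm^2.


Xe_eq = (gamma_I + gamma_Xe) * Sigma_f * phi / (lambda_Xe + sigma_Xe * phi)
Numerator = (0.0601 + 0.0037) * 0.378 * 5.8843e+13 = 1.419081e+12
Denominator = 2.09e-5 + 2.6e-18 * 5.8843e+13 = 1.738918e-04
Xe_eq = 1.419081e+12 / 1.738918e-04 = 8.1607e+15 /cm^3

8.1607e+15


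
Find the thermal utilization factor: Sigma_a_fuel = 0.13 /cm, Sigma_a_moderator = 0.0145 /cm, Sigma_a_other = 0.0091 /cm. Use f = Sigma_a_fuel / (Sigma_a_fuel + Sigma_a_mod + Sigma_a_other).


f = Sigma_a_fuel / (Sigma_a_fuel + Sigma_a_mod + Sigma_a_other)
f = 0.13 / (0.13 + 0.0145 + 0.0091)
f = 0.84635

0.84635


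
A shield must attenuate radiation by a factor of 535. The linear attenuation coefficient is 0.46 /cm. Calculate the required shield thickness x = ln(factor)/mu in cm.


x = ln(factor) / mu
x = ln(535) / 0.46
x = 13.657 cm

13.657


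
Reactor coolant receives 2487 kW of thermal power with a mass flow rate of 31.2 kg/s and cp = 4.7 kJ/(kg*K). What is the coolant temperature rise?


dT = Q / (m_dot * cp)
dT = 2487 / (31.2 * 4.7)
dT = 16.960 C

16.960


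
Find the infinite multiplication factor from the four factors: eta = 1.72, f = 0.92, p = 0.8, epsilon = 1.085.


k_inf = eta * f * p * epsilon
k_inf = 1.72 * 0.92 * 0.8 * 1.085
k_inf = 1.3735

1.3735


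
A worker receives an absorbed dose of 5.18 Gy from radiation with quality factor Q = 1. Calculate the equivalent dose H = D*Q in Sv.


H = D * Q
H = 5.18 * 1
H = 5.1800 Sv

5.1800


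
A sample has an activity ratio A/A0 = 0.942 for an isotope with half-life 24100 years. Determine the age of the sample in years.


lambda = ln(2) / t_half = ln(2) / 24100 = 2.876129e-05 /yr
t = -ln(A/A0) / lambda
t = -ln(0.942) / 2.876129e-05
t = 2077.4 yr

2077.4


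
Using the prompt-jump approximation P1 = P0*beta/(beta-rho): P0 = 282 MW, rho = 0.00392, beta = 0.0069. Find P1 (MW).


P1/P0 = beta / (beta - rho)
P1/P0 = 0.0069 / (0.0069 - 0.00392) = 2.315436
P1 = 282 * 2.315436 = 652.95 MW

652.95


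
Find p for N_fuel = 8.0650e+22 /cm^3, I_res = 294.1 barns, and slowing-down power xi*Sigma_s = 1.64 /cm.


p = exp(-N * I * 1e-24 / (xi*Sigma_s))
p = exp(-8.0650e+22 * 294.1 * 1e-24 / 1.64)
p = 5.2341e-07

5.2341e-07


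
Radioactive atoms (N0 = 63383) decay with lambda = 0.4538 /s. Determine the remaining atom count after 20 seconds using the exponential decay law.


N = N0 * exp(-lambda * t)
N = 63383 * exp(-0.4538 * 20)
N = 7.2496

7.2496


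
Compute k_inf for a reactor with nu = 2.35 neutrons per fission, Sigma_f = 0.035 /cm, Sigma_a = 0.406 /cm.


k_inf = nu * Sigma_f / Sigma_a
k_inf = 2.35 * 0.035 / 0.406
k_inf = 0.20259

0.20259


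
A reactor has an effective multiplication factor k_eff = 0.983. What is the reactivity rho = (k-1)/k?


rho = (k_eff - 1) / k_eff
rho = (0.983 - 1) / 0.983
rho = -0.017294

-0.017294


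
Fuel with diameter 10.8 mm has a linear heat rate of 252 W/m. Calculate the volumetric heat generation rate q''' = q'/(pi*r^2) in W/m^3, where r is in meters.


r = D / 2 / 1000 = 10.8 / 2 / 1000 = 0.0054 m
q''' = q' / (pi * r^2)
q''' = 252 / (pi * 0.0054^2)
q''' = 2.7508e+06 W/m^3

2.7508e+06


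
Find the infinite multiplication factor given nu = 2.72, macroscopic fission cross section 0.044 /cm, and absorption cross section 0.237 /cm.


k_inf = nu * Sigma_f / Sigma_a
k_inf = 2.72 * 0.044 / 0.237
k_inf = 0.50498

0.50498


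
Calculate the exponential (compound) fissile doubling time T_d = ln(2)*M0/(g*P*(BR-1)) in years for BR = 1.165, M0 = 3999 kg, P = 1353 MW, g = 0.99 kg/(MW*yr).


Breeding gain G = BR - 1 = 1.165 - 1 = 0.165
Fissile production rate = g * P * G = 0.99 * 1353 * 0.165 = 221.01255 kg/yr
T_d = ln(2) * M0 / (g * P * G)
T_d = ln(2) * 3999 / 221.01255 = 12.542 yr

12.542


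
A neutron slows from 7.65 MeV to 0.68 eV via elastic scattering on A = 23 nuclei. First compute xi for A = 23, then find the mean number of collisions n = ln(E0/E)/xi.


xi = 1 + (A-1)^2/(2A)*ln((A-1)/(A+1)) = 0.08448899 (for A = 23)
n = ln(E0/E) / xi
n = ln(7.65e6 / 0.68) / 0.08448899
n = ln(1.125000e+07) / 0.08448899 = 192.17

192.17


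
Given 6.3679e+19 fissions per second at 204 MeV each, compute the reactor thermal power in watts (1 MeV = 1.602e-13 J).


P = fission_rate * E_MeV * 1.602e-13
P = 6.3679e+19 * 204 * 1.602e-13
P = 2.0811e+09 W

2.0811e+09


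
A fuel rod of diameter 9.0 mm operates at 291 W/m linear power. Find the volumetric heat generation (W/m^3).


r = D / 2 / 1000 = 9.0 / 2 / 1000 = 0.0045 m
q''' = q' / (pi * r^2)
q''' = 291 / (pi * 0.0045^2)
q''' = 4.5742e+06 W/m^3

4.5742e+06


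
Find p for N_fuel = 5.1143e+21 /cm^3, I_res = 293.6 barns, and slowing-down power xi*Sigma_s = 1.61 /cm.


p = exp(-N * I * 1e-24 / (xi*Sigma_s))
p = exp(-5.1143e+21 * 293.6 * 1e-24 / 1.61)
p = 0.39351

0.39351


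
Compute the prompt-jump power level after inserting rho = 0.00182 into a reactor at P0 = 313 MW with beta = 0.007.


P1/P0 = beta / (beta - rho)
P1/P0 = 0.007 / (0.007 - 0.00182) = 1.351351
P1 = 313 * 1.351351 = 422.97 MW

422.97


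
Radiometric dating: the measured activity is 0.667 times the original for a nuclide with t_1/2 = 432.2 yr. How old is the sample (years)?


lambda = ln(2) / t_half = ln(2) / 432.2 = 0.001603765 /yr
t = -ln(A/A0) / lambda
t = -ln(0.667) / 0.001603765
t = 252.51 yr

252.51


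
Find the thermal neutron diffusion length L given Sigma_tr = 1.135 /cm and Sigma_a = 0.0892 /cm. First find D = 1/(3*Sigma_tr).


D = 1 / (3 * Sigma_tr) = 1 / (3 * 1.135) = 0.2936858 cm
L = sqrt(D / Sigma_a)
L = sqrt(0.2936858 / 0.0892)
L = 1.8145 cm

1.8145


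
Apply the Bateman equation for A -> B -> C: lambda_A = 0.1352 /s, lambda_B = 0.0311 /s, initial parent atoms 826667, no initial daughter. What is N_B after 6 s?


N_B(t) = lambda_A * N_A0 / (lambda_B - lambda_A) * [exp(-lambda_A*t) - exp(-lambda_B*t)]
exp(-0.1352*6) = 0.4443246; exp(-0.0311*6) = 0.8297756
N_B = 0.1352 * 826667 / (0.0311 - 0.1352) * (0.4443246 - 0.8297756)
N_B = 413834

413834


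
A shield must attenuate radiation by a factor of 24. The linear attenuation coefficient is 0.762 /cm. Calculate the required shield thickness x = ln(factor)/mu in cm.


x = ln(factor) / mu
x = ln(24) / 0.762
x = 4.1707 cm

4.1707


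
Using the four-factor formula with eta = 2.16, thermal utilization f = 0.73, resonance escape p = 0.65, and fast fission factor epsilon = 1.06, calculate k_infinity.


k_inf = eta * f * p * epsilon
k_inf = 2.16 * 0.73 * 0.65 * 1.06
k_inf = 1.0864

1.0864


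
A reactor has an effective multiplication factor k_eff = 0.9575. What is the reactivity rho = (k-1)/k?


rho = (k_eff - 1) / k_eff
rho = (0.9575 - 1) / 0.9575
rho = -0.044386

-0.044386


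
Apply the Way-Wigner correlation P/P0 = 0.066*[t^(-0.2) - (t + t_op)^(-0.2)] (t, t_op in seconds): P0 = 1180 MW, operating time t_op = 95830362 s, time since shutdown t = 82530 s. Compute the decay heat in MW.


P/P0 = 0.066 * [t^(-0.2) - (t + t_op)^(-0.2)]
P/P0 = 0.066 * [82530^(-0.2) - (82530 + 95830362)^(-0.2)]
P/P0 = 0.066 * [0.1039149 - 0.02532938] = 0.005186644
P = 1180 * 0.005186644 = 6.1202 MW

6.1202


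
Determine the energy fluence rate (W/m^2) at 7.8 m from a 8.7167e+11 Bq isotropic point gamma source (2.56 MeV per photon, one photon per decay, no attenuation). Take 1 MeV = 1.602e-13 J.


psi = A * E * 1.602e-13 / (4*pi*r^2)
psi = 8.7167e+11 * 2.56 * 1.602e-13 / (4*pi*7.8^2)
psi = 4.6758e-04 W/m^2

4.6758e-04


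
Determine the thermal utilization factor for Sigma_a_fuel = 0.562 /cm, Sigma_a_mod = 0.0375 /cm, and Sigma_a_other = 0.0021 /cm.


f = Sigma_a_fuel / (Sigma_a_fuel + Sigma_a_mod + Sigma_a_other)
f = 0.562 / (0.562 + 0.0375 + 0.0021)
f = 0.93418

0.93418


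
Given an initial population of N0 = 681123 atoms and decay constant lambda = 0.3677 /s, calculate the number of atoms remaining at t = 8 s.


N = N0 * exp(-lambda * t)
N = 681123 * exp(-0.3677 * 8)
N = 35950

35950


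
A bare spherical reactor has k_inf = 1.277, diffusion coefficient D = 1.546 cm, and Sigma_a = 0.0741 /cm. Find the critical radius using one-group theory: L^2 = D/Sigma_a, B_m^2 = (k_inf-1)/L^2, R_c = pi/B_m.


L^2 = D / Sigma_a = 1.546 / 0.0741 = 20.86370 cm^2
B_m^2 = (k_inf - 1) / L^2 = (1.277 - 1) / 20.86370 = 0.01327665 /cm^2
For a bare sphere: B_g = pi/R, so R_c = pi / sqrt(B_m^2)
R_c = pi / sqrt(0.01327665) = 27.265 cm

27.265


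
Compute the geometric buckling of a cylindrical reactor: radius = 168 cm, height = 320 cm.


B^2 = (2.405/R)^2 + (pi/H)^2
B^2 = (2.405/168)^2 + (pi/320)^2
B^2 = 3.0132e-04 /cm^2

3.0132e-04


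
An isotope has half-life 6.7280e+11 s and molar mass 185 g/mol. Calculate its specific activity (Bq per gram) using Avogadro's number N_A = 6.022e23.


lambda = ln(2) / t_half = ln(2) / 6.7280e+11 = 1.030243e-12 /s
SA = lambda * N_A / M
SA = 1.030243e-12 * 6.022e23 / 185
SA = 3.3536e+09 Bq/g

3.3536e+09


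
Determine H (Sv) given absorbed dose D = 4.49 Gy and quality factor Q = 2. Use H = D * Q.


H = D * Q
H = 4.49 * 2
H = 8.9800 Sv

8.9800


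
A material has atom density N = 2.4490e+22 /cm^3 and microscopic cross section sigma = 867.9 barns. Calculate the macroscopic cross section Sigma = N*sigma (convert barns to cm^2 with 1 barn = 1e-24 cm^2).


Sigma = N * sigma_barns * 1e-24
Sigma = 2.4490e+22 * 867.9 * 1e-24
Sigma = 21.255 /cm

21.255


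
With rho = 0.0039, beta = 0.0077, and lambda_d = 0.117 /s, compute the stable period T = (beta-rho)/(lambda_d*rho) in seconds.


T = (beta - rho) / (lambda_d * rho)
T = (0.0077 - 0.0039) / (0.117 * 0.0039)
T = 8.3279 s

8.3279


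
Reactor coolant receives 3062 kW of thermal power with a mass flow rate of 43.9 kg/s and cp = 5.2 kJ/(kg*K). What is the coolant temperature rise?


dT = Q / (m_dot * cp)
dT = 3062 / (43.9 * 5.2)
dT = 13.413 C

13.413


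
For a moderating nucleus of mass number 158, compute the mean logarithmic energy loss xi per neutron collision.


xi = 1 + (A-1)^2/(2A) * ln((A-1)/(A+1))
xi = 1 + (158-1)^2/(2*158) * ln((158-1)/(158 +1))
xi = 0.012605

0.012605


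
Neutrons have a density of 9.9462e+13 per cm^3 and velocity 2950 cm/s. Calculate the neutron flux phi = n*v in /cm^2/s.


phi = n * v
phi = 9.9462e+13 * 2950
phi = 2.9341e+17 /cm^2/s

2.9341e+17


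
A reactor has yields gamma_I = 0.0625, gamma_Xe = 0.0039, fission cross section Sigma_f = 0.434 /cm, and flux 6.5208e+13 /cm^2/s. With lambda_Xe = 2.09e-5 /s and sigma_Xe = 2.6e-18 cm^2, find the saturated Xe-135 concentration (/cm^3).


Xe_eq = (gamma_I + gamma_Xe) * Sigma_f * phi / (lambda_Xe + sigma_Xe * phi)
Numerator = (0.0625 + 0.0039) * 0.434 * 6.5208e+13 = 1.879138e+12
Denominator = 2.09e-5 + 2.6e-18 * 6.5208e+13 = 1.904408e-04
Xe_eq = 1.879138e+12 / 1.904408e-04 = 9.8673e+15 /cm^3

9.8673e+15


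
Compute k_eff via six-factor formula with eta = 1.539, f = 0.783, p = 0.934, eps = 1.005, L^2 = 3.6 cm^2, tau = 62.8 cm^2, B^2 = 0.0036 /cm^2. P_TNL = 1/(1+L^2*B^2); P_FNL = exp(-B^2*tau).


k_inf = eta*f*p*eps = 1.539*0.783*0.934*1.005 = 1.131132
P_TNL = 1/(1 + L^2*B^2) = 1/(1 + 3.6*0.0036) = 0.9872058
P_FNL = exp(-B^2*tau) = exp(-0.0036*62.8) = 0.7976543
k_eff = k_inf * P_TNL * P_FNL = 1.131132 * 0.9872058 * 0.7976543
k_eff = 0.89071

0.89071


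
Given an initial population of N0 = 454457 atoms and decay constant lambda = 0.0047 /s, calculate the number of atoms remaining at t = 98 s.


N = N0 * exp(-lambda * t)
N = 454457 * exp(-0.0047 * 98)
N = 286719

286719


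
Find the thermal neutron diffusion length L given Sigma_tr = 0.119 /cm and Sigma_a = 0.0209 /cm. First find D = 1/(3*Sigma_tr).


D = 1 / (3 * Sigma_tr) = 1 / (3 * 0.119) = 2.801120 cm
L = sqrt(D / Sigma_a)
L = sqrt(2.801120 / 0.0209)
L = 11.577 cm

11.577


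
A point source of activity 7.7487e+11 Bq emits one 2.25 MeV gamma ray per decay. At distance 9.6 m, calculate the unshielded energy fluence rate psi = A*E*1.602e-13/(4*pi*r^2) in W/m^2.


psi = A * E * 1.602e-13 / (4*pi*r^2)
psi = 7.7487e+11 * 2.25 * 1.602e-13 / (4*pi*9.6^2)
psi = 2.4117e-04 W/m^2

2.4117e-04


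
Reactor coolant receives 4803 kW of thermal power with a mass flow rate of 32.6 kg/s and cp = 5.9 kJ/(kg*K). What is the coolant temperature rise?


dT = Q / (m_dot * cp)
dT = 4803 / (32.6 * 5.9)
dT = 24.971 C

24.971


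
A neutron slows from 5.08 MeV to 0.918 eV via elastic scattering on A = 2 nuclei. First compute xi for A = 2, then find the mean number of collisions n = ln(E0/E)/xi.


xi = 1 + (A-1)^2/(2A)*ln((A-1)/(A+1)) = 0.7253469 (for A = 2)
n = ln(E0/E) / xi
n = ln(5.08e6 / 0.918) / 0.7253469
n = ln(5.533769e+06) / 0.7253469 = 21.405

21.405


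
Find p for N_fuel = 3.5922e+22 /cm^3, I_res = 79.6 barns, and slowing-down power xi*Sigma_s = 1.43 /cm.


p = exp(-N * I * 1e-24 / (xi*Sigma_s))
p = exp(-3.5922e+22 * 79.6 * 1e-24 / 1.43)
p = 0.13539

0.13539


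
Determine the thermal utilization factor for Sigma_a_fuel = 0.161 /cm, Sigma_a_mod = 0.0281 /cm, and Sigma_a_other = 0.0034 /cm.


f = Sigma_a_fuel / (Sigma_a_fuel + Sigma_a_mod + Sigma_a_other)
f = 0.161 / (0.161 + 0.0281 + 0.0034)
f = 0.83636

0.83636


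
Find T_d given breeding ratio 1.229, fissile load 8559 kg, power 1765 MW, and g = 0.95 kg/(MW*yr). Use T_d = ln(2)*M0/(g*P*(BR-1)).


Breeding gain G = BR - 1 = 1.229 - 1 = 0.229
Fissile production rate = g * P * G = 0.95 * 1765 * 0.229 = 383.97575 kg/yr
T_d = ln(2) * M0 / (g * P * G)
T_d = ln(2) * 8559 / 383.97575 = 15.451 yr

15.451


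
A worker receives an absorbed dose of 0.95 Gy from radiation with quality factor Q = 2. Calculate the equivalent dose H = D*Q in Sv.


H = D * Q
H = 0.95 * 2
H = 1.9000 Sv

1.9000


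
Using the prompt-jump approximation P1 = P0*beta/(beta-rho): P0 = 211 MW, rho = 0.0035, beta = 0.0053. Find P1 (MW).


P1/P0 = beta / (beta - rho)
P1/P0 = 0.0053 / (0.0053 - 0.0035) = 2.944444
P1 = 211 * 2.944444 = 621.28 MW

621.28


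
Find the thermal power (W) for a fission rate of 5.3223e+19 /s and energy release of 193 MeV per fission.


P = fission_rate * E_MeV * 1.602e-13
P = 5.3223e+19 * 193 * 1.602e-13
P = 1.6456e+09 W

1.6456e+09


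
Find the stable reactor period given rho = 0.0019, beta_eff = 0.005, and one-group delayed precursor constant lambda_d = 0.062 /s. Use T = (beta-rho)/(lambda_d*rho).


T = (beta - rho) / (lambda_d * rho)
T = (0.005 - 0.0019) / (0.062 * 0.0019)
T = 26.316 s

26.316


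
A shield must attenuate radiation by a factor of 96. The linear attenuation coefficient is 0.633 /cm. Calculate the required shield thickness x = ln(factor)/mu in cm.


x = ln(factor) / mu
x = ln(96) / 0.633
x = 7.2107 cm

7.2107


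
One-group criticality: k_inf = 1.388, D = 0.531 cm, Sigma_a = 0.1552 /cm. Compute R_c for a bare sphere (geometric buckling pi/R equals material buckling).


L^2 = D / Sigma_a = 0.531 / 0.1552 = 3.421392 cm^2
B_m^2 = (k_inf - 1) / L^2 = (1.388 - 1) / 3.421392 = 0.1134041 /cm^2
For a bare sphere: B_g = pi/R, so R_c = pi / sqrt(B_m^2)
R_c = pi / sqrt(0.1134041) = 9.3290 cm

9.3290


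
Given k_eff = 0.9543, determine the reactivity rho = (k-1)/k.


rho = (k_eff - 1) / k_eff
rho = (0.9543 - 1) / 0.9543
rho = -0.047889

-0.047889


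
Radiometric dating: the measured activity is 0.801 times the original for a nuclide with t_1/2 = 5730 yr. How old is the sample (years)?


lambda = ln(2) / t_half = ln(2) / 5730 = 1.209681e-04 /yr
t = -ln(A/A0) / lambda
t = -ln(0.801) / 1.209681e-04
t = 1834.3 yr

1834.3


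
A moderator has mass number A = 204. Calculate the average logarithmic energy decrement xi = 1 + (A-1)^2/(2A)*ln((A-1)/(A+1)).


xi = 1 + (A-1)^2/(2A) * ln((A-1)/(A+1))
xi = 1 + (204-1)^2/(2*204) * ln((204-1)/(204 +1))
xi = 0.0097720

0.0097720


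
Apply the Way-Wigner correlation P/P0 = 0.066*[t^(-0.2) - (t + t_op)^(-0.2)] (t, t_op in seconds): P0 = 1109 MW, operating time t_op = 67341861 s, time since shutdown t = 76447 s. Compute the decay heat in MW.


P/P0 = 0.066 * [t^(-0.2) - (t + t_op)^(-0.2)]
P/P0 = 0.066 * [76447^(-0.2) - (76447 + 67341861)^(-0.2)]
P/P0 = 0.066 * [0.1055183 - 0.02717969] = 0.005170348
P = 1109 * 0.005170348 = 5.7339 MW

5.7339


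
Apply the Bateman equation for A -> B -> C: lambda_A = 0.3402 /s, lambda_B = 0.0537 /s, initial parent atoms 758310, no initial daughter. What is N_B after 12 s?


N_B(t) = lambda_A * N_A0 / (lambda_B - lambda_A) * [exp(-lambda_A*t) - exp(-lambda_B*t)]
exp(-0.3402*12) = 0.01686694; exp(-0.0537*12) = 0.5249774
N_B = 0.3402 * 758310 / (0.0537 - 0.3402) * (0.01686694 - 0.5249774)
N_B = 457525

457525


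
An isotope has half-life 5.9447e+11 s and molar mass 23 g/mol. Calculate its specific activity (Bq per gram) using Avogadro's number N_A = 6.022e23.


lambda = ln(2) / t_half = ln(2) / 5.9447e+11 = 1.165992e-12 /s
SA = lambda * N_A / M
SA = 1.165992e-12 * 6.022e23 / 23
SA = 3.0529e+10 Bq/g

3.0529e+10


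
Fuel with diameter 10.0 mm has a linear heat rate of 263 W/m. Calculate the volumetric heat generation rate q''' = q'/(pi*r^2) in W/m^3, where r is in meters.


r = D / 2 / 1000 = 10.0 / 2 / 1000 = 0.005 m
q''' = q' / (pi * r^2)
q''' = 263 / (pi * 0.005^2)
q''' = 3.3486e+06 W/m^3

3.3486e+06


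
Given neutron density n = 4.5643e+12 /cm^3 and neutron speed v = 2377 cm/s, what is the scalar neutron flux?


phi = n * v
phi = 4.5643e+12 * 2377
phi = 1.0849e+16 /cm^2/s

1.0849e+16


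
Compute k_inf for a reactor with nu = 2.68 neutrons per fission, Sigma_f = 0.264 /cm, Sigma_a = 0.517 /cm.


k_inf = nu * Sigma_f / Sigma_a
k_inf = 2.68 * 0.264 / 0.517
k_inf = 1.3685

1.3685


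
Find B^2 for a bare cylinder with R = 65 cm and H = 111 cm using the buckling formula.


B^2 = (2.405/R)^2 + (pi/H)^2
B^2 = (2.405/65)^2 + (pi/111)^2
B^2 = 0.0021700 /cm^2

0.0021700


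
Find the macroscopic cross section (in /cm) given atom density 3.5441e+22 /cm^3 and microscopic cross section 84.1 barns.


Sigma = N * sigma_barns * 1e-24
Sigma = 3.5441e+22 * 84.1 * 1e-24
Sigma = 2.9806 /cm

2.9806


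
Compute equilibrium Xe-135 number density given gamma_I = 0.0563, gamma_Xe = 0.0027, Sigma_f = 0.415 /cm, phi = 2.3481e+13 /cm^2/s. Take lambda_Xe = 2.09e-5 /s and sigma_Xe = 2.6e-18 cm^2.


Xe_eq = (gamma_I + gamma_Xe) * Sigma_f * phi / (lambda_Xe + sigma_Xe * phi)
Numerator = (0.0563 + 0.0027) * 0.415 * 2.3481e+13 = 5.749323e+11
Denominator = 2.09e-5 + 2.6e-18 * 2.3481e+13 = 8.195060e-05
Xe_eq = 5.749323e+11 / 8.195060e-05 = 7.0156e+15 /cm^3

7.0156e+15
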